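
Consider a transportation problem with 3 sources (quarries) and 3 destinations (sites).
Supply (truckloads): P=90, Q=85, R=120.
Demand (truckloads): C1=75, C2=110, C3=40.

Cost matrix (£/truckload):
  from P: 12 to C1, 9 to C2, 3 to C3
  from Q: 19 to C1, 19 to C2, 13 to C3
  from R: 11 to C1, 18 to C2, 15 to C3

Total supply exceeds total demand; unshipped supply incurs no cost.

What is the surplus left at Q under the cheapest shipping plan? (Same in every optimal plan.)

Minimum-cost shipments:
  P->C2: 65 × £9 = £585
  P->C3: 25 × £3 = £75
  Q->C3: 15 × £13 = £195
  R->C1: 75 × £11 = £825
  R->C2: 45 × £18 = £810
Total cost = £2490.
Q ships 15 of its 85, leaving 70.

70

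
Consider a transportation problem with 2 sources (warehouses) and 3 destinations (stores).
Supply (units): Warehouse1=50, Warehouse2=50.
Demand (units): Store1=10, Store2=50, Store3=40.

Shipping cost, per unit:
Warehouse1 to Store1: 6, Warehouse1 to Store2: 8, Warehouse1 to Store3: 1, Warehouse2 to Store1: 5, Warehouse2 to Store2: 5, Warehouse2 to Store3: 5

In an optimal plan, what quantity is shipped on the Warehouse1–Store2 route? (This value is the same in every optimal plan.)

0

Solving gives:
  Warehouse1→Store1: 10 × 6 = 60
  Warehouse1→Store3: 40 × 1 = 40
  Warehouse2→Store2: 50 × 5 = 250
Total cost = 350.
The route Warehouse1→Store2 is not used.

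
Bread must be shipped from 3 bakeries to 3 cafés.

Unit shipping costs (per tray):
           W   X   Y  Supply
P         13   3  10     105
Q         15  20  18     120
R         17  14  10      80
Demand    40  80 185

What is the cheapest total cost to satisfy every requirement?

An optimal shipping plan:
  P->X: 80 × 3 = 240
  P->Y: 25 × 10 = 250
  Q->W: 40 × 15 = 600
  Q->Y: 80 × 18 = 1440
  R->Y: 80 × 10 = 800
Total = 240 + 250 + 600 + 1440 + 800 = 3330.

3330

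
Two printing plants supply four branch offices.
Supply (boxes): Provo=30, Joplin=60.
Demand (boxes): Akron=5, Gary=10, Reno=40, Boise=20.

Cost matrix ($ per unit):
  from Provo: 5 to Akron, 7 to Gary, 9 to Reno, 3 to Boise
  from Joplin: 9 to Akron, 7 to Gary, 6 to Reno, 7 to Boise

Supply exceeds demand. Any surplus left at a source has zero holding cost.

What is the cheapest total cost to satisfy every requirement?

395

A cheapest plan:
  Provo→Akron: 5 × $5 = $25
  Provo→Gary: 5 × $7 = $35
  Provo→Boise: 20 × $3 = $60
  Joplin→Gary: 5 × $7 = $35
  Joplin→Reno: 40 × $6 = $240
Total = 25 + 35 + 60 + 35 + 240 = $395.
(Supply check: Provo ships 30; Joplin ships 45.)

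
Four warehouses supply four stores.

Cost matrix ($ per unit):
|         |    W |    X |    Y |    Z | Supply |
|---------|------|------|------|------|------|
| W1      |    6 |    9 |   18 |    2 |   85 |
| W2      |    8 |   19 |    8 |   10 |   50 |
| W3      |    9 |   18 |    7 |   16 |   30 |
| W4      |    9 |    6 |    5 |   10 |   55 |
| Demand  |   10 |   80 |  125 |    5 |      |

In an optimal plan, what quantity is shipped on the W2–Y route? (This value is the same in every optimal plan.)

50

Optimal shipments:
  W1→W: 10 × $6 = $60
  W1→X: 70 × $9 = $630
  W1→Z: 5 × $2 = $10
  W2→Y: 50 × $8 = $400
  W3→Y: 30 × $7 = $210
  W4→X: 10 × $6 = $60
  W4→Y: 45 × $5 = $225
Total cost = $1595.
So W2→Y carries 50 units.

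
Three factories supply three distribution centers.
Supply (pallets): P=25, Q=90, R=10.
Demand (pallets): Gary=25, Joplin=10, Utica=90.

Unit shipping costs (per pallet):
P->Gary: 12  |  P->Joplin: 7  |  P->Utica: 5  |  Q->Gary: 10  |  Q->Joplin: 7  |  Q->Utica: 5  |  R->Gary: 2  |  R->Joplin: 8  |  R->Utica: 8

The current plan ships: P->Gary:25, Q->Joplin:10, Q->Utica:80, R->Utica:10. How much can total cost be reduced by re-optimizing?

160

Current plan cost = 25·12 + 10·7 + 80·5 + 10·8 = 850.
Optimal plan:
  P→Joplin: 10 × 7 = 70
  P→Utica: 15 × 5 = 75
  Q→Gary: 15 × 10 = 150
  Q→Utica: 75 × 5 = 375
  R→Gary: 10 × 2 = 20
Optimal cost = 690.
Saving = 850 − 690 = 160.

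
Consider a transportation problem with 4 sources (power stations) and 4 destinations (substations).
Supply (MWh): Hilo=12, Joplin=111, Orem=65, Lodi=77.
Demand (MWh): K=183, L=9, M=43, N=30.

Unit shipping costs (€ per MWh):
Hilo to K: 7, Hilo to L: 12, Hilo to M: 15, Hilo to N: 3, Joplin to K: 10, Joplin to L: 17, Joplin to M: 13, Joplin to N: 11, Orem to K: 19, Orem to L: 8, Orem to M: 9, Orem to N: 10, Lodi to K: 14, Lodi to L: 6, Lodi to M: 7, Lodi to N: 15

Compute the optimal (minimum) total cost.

An optimal shipping plan:
  Hilo->K: 12 × €7 = €84
  Joplin->K: 111 × €10 = €1110
  Orem->M: 35 × €9 = €315
  Orem->N: 30 × €10 = €300
  Lodi->K: 60 × €14 = €840
  Lodi->L: 9 × €6 = €54
  Lodi->M: 8 × €7 = €56
Total = 84 + 1110 + 315 + 300 + 840 + 54 + 56 = €2759.

2759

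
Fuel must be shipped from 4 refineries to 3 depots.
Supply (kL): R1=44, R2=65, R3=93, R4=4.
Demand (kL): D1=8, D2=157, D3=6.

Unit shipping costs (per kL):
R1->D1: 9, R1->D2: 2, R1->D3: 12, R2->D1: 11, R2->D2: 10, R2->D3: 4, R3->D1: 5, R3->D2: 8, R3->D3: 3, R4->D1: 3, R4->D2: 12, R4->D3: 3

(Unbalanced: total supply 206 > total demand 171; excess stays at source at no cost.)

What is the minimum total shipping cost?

An optimal shipping plan:
  R1–D2: 44 × 2 = 88
  R2–D2: 24 × 10 = 240
  R2–D3: 6 × 4 = 24
  R3–D1: 4 × 5 = 20
  R3–D2: 89 × 8 = 712
  R4–D1: 4 × 3 = 12
Total = 88 + 240 + 24 + 20 + 712 + 12 = 1096.
(Supply check: R1 ships 44; R2 ships 30; R3 ships 93; R4 ships 4.)

1096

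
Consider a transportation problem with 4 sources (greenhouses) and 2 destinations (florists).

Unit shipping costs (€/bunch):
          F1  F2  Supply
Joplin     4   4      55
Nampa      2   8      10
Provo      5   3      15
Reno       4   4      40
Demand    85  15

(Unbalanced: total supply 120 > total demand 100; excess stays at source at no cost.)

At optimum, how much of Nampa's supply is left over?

0

Minimum-cost shipments:
  Joplin->F1: 35 × €4 = €140
  Nampa->F1: 10 × €2 = €20
  Provo->F2: 15 × €3 = €45
  Reno->F1: 40 × €4 = €160
Total cost = €365.
Nampa ships 10 of its 10, leaving 0.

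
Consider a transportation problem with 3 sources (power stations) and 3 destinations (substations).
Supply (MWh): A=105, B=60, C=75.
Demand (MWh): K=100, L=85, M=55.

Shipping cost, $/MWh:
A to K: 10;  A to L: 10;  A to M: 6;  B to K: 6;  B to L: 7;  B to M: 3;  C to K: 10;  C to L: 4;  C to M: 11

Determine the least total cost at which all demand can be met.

1490

An optimal shipping plan:
  A->K: 40 × $10 = $400
  A->L: 10 × $10 = $100
  A->M: 55 × $6 = $330
  B->K: 60 × $6 = $360
  C->L: 75 × $4 = $300
Total = 400 + 100 + 330 + 360 + 300 = $1490.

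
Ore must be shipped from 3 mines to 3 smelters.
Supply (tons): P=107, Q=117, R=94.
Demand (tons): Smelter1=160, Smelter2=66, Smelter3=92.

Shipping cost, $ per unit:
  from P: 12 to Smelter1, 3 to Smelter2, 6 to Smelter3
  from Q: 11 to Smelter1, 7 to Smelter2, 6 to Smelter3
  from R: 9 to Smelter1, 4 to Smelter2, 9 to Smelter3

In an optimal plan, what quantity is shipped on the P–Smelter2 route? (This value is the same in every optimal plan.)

The minimum-cost plan:
  P–Smelter2: 66 tons
  P–Smelter3: 41 tons
  Q–Smelter1: 66 tons
  Q–Smelter3: 51 tons
  R–Smelter1: 94 tons
Total cost = $2322.
So P→Smelter2 carries 66 tons.

66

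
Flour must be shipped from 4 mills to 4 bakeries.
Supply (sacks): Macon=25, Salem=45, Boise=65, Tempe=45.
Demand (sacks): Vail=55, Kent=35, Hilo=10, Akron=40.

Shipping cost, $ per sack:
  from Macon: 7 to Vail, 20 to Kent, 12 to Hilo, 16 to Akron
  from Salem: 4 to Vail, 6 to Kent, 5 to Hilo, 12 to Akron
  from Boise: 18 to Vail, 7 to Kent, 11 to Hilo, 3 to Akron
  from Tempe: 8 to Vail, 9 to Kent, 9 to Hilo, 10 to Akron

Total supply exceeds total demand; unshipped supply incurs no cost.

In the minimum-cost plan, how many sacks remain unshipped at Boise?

0

An optimal plan:
  Macon->Vail: 25 × $7 = $175
  Salem->Vail: 30 × $4 = $120
  Salem->Kent: 5 × $6 = $30
  Salem->Hilo: 10 × $5 = $50
  Boise->Kent: 25 × $7 = $175
  Boise->Akron: 40 × $3 = $120
  Tempe->Kent: 5 × $9 = $45
Total cost = $715.
Boise ships 65 of its 65, leaving 0.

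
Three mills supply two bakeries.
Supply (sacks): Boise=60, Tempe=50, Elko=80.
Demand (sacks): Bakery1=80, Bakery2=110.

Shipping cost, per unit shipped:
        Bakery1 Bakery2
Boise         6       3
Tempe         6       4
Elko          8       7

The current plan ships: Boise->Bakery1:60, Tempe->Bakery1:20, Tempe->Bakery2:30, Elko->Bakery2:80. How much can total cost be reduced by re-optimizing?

Current plan cost = 60·6 + 20·6 + 30·4 + 80·7 = 1160.
Optimal plan:
  Boise–Bakery2: 60 × 3 = 180
  Tempe–Bakery2: 50 × 4 = 200
  Elko–Bakery1: 80 × 8 = 640
Optimal cost = 1020.
Saving = 1160 − 1020 = 140.

140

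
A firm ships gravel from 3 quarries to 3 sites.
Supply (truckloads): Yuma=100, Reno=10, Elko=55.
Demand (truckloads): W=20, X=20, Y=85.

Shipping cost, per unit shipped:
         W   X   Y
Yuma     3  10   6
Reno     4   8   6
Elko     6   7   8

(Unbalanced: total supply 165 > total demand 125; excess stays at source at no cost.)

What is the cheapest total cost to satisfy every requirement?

710

A cheapest plan:
  Yuma to W: 20 × 3 = 60
  Yuma to Y: 75 × 6 = 450
  Reno to Y: 10 × 6 = 60
  Elko to X: 20 × 7 = 140
Total = 60 + 450 + 60 + 140 = 710.
(Supply check: Yuma ships 95; Reno ships 10; Elko ships 20.)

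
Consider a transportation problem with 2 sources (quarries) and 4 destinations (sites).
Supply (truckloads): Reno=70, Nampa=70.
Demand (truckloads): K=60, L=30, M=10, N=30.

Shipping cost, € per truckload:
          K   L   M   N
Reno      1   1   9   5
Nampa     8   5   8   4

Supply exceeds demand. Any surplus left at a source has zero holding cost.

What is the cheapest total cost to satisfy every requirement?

An optimal shipping plan:
  Reno–K: 60 × €1 = €60
  Reno–L: 10 × €1 = €10
  Nampa–L: 20 × €5 = €100
  Nampa–M: 10 × €8 = €80
  Nampa–N: 30 × €4 = €120
Total = 60 + 10 + 100 + 80 + 120 = €370.
(Supply check: Reno ships 70; Nampa ships 60.)

370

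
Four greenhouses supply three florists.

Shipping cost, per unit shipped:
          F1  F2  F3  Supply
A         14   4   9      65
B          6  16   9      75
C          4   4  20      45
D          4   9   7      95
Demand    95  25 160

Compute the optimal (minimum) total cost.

A cheapest plan:
  A to F2: 25 bunches
  A to F3: 40 bunches
  B to F3: 75 bunches
  C to F1: 45 bunches
  D to F1: 50 bunches
  D to F3: 45 bunches
Total cost = 1830.
(Supply check: A ships 65; B ships 75; C ships 45; D ships 95.)

1830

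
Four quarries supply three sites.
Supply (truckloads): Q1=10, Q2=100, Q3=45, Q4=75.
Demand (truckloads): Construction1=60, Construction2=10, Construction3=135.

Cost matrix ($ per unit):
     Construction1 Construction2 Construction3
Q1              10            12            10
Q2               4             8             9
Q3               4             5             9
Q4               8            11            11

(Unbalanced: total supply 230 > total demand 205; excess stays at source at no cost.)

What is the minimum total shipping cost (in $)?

A cheapest plan:
  Q1→Construction3: 10 × $10 = $100
  Q2→Construction1: 60 × $4 = $240
  Q2→Construction3: 40 × $9 = $360
  Q3→Construction2: 10 × $5 = $50
  Q3→Construction3: 35 × $9 = $315
  Q4→Construction3: 50 × $11 = $550
Total = 100 + 240 + 360 + 50 + 315 + 550 = $1615.

1615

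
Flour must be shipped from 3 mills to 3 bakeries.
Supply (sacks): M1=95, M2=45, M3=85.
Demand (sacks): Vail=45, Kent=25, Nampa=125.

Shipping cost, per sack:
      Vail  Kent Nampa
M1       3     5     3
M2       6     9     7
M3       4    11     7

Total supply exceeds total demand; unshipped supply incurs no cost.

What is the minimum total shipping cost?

An optimal shipping plan:
  M1->Kent: 25 × 5 = 125
  M1->Nampa: 70 × 3 = 210
  M2->Nampa: 45 × 7 = 315
  M3->Vail: 45 × 4 = 180
  M3->Nampa: 10 × 7 = 70
Total = 125 + 210 + 315 + 180 + 70 = 900.
(Supply check: M1 ships 95; M2 ships 45; M3 ships 55.)

900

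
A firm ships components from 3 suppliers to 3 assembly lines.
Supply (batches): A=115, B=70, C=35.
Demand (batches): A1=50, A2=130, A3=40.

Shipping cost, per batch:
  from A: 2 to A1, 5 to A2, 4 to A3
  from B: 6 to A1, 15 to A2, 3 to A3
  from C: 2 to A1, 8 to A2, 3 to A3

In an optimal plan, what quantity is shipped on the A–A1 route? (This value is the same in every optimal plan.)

The minimum-cost plan:
  A->A2: 115 × 5 = 575
  B->A1: 30 × 6 = 180
  B->A3: 40 × 3 = 120
  C->A1: 20 × 2 = 40
  C->A2: 15 × 8 = 120
Total cost = 1035.
The route A→A1 is not used.

0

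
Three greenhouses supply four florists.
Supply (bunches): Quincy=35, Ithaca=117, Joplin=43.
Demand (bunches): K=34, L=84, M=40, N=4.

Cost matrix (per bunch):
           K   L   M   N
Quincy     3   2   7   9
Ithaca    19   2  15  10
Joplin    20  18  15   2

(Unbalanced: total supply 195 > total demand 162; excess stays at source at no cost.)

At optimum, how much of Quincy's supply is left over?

An optimal plan:
  Quincy to K: 34 bunches
  Quincy to M: 1 bunches
  Ithaca to L: 84 bunches
  Joplin to M: 39 bunches
  Joplin to N: 4 bunches
Total cost = 870.
Quincy ships 35 of its 35, leaving 0.

0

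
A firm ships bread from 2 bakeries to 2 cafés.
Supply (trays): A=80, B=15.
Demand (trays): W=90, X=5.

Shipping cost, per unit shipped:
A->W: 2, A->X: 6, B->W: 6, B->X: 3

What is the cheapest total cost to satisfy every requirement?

235

One minimum-cost allocation:
  A to W: 80 × 2 = 160
  B to W: 10 × 6 = 60
  B to X: 5 × 3 = 15
Total = 160 + 60 + 15 = 235.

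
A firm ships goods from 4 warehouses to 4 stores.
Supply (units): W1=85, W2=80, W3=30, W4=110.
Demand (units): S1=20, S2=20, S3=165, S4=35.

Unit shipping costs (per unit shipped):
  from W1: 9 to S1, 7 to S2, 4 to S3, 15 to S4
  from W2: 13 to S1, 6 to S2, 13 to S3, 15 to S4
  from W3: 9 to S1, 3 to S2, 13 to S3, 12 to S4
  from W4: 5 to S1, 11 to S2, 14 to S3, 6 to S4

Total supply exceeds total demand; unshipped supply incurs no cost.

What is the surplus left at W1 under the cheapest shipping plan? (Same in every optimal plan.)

0

An optimal plan:
  W1–S3: 85 × 4 = 340
  W2–S3: 70 × 13 = 910
  W3–S2: 20 × 3 = 60
  W3–S3: 10 × 13 = 130
  W4–S1: 20 × 5 = 100
  W4–S4: 35 × 6 = 210
Total cost = 1750.
W1 ships 85 of its 85, leaving 0.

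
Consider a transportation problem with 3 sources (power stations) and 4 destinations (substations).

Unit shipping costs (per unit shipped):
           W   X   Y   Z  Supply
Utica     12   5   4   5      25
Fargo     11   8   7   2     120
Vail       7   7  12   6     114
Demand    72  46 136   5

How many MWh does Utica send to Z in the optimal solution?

Solving gives:
  Utica→X: 4 × 5 = 20
  Utica→Y: 21 × 4 = 84
  Fargo→Y: 115 × 7 = 805
  Fargo→Z: 5 × 2 = 10
  Vail→W: 72 × 7 = 504
  Vail→X: 42 × 7 = 294
Total cost = 1717.
The route Utica→Z is not used.

0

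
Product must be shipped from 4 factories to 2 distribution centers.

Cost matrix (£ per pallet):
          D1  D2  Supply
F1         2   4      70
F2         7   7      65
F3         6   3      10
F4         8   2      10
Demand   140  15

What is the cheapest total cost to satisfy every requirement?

660

A cheapest plan:
  F1–D1: 70 × £2 = £140
  F2–D1: 65 × £7 = £455
  F3–D1: 5 × £6 = £30
  F3–D2: 5 × £3 = £15
  F4–D2: 10 × £2 = £20
Total = 140 + 455 + 30 + 15 + 20 = £660.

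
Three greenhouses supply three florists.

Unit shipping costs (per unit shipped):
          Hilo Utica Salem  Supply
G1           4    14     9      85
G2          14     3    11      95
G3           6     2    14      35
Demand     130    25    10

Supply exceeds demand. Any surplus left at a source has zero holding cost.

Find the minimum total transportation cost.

One minimum-cost allocation:
  G1 to Hilo: 85 × 4 = 340
  G2 to Hilo: 10 × 14 = 140
  G2 to Utica: 25 × 3 = 75
  G2 to Salem: 10 × 11 = 110
  G3 to Hilo: 35 × 6 = 210
Total = 340 + 140 + 75 + 110 + 210 = 875.

875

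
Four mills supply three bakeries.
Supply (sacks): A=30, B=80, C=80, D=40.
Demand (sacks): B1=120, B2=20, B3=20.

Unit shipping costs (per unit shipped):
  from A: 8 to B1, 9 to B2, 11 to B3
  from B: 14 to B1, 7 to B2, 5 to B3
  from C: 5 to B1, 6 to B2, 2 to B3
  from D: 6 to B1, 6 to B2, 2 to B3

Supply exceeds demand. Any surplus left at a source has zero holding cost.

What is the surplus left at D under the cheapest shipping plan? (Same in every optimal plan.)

0

Minimum-cost shipments:
  A→B1: 20 × 8 = 160
  B→B2: 20 × 7 = 140
  C→B1: 80 × 5 = 400
  D→B1: 20 × 6 = 120
  D→B3: 20 × 2 = 40
Total cost = 860.
D ships 40 of its 40, leaving 0.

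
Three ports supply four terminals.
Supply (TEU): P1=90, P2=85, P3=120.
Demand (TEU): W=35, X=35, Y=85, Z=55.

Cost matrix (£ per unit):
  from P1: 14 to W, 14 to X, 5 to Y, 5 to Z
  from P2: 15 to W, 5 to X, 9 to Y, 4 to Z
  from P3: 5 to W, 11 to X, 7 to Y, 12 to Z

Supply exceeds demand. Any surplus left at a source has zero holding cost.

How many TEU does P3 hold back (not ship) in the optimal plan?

Minimum-cost shipments:
  P1→Y: 85 × £5 = £425
  P1→Z: 5 × £5 = £25
  P2→X: 35 × £5 = £175
  P2→Z: 50 × £4 = £200
  P3→W: 35 × £5 = £175
Total cost = £1000.
P3 ships 35 of its 120, leaving 85.

85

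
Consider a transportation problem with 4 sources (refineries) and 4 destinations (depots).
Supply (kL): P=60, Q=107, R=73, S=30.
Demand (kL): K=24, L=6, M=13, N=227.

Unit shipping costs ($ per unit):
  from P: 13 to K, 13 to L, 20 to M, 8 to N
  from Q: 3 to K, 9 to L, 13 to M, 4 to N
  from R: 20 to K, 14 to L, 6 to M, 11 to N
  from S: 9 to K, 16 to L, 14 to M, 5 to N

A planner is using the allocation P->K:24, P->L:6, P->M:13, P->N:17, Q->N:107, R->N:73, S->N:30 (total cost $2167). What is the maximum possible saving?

Current plan cost = 24·13 + 6·13 + 13·20 + 17·8 + 107·4 + 73·11 + 30·5 = $2167.
Optimal plan:
  P->N: 60 kL
  Q->K: 24 kL
  Q->N: 83 kL
  R->L: 6 kL
  R->M: 13 kL
  R->N: 54 kL
  S->N: 30 kL
Optimal cost = $1790.
Saving = 2167 − 1790 = $377.

377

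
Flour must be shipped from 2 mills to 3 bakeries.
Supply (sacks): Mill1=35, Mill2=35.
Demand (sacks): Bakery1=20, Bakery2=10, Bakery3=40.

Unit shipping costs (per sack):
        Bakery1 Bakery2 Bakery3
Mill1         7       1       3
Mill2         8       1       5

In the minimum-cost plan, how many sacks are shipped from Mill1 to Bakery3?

35

Solving gives:
  Mill1–Bakery3: 35 × 3 = 105
  Mill2–Bakery1: 20 × 8 = 160
  Mill2–Bakery2: 10 × 1 = 10
  Mill2–Bakery3: 5 × 5 = 25
Total cost = 300.
So Mill1→Bakery3 carries 35 sacks.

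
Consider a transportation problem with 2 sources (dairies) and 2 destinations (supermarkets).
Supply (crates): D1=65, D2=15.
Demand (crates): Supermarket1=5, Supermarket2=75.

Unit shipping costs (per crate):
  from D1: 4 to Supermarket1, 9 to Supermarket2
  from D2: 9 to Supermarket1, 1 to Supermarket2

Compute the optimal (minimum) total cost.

One minimum-cost allocation:
  D1–Supermarket1: 5 × 4 = 20
  D1–Supermarket2: 60 × 9 = 540
  D2–Supermarket2: 15 × 1 = 15
Total = 20 + 540 + 15 = 575.
(Supply check: D1 ships 65; D2 ships 15.)

575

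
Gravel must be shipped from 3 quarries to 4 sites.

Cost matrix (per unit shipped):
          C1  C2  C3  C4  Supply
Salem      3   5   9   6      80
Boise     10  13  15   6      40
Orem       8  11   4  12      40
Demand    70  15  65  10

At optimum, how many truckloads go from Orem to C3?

40

The minimum-cost plan:
  Salem to C1: 65 × 3 = 195
  Salem to C2: 15 × 5 = 75
  Boise to C1: 5 × 10 = 50
  Boise to C3: 25 × 15 = 375
  Boise to C4: 10 × 6 = 60
  Orem to C3: 40 × 4 = 160
Total cost = 915.
So Orem→C3 carries 40 truckloads.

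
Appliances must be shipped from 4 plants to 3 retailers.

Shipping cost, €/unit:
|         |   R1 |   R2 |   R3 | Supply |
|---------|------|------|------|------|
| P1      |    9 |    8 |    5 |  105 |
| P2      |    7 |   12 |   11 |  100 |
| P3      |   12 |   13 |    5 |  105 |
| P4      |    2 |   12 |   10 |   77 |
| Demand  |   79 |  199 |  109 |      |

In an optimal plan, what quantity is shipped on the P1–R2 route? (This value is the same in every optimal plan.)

101

Optimal shipments:
  P1->R2: 101 × €8 = €808
  P1->R3: 4 × €5 = €20
  P2->R1: 2 × €7 = €14
  P2->R2: 98 × €12 = €1176
  P3->R3: 105 × €5 = €525
  P4->R1: 77 × €2 = €154
Total cost = €2697.
So P1→R2 carries 101 units.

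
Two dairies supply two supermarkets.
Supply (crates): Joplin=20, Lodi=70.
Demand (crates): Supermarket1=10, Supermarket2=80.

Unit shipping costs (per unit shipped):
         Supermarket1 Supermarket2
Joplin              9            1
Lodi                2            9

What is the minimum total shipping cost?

580

One minimum-cost allocation:
  Joplin→Supermarket2: 20 × 1 = 20
  Lodi→Supermarket1: 10 × 2 = 20
  Lodi→Supermarket2: 60 × 9 = 540
Total = 20 + 20 + 540 = 580.
(Supply check: Joplin ships 20; Lodi ships 70.)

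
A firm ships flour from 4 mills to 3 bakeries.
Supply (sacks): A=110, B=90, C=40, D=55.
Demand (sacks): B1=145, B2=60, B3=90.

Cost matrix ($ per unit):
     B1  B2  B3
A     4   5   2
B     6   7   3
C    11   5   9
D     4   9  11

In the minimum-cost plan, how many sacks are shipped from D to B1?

55

Optimal shipments:
  A->B1: 90 × $4 = $360
  A->B2: 20 × $5 = $100
  B->B3: 90 × $3 = $270
  C->B2: 40 × $5 = $200
  D->B1: 55 × $4 = $220
Total cost = $1150.
So D→B1 carries 55 sacks.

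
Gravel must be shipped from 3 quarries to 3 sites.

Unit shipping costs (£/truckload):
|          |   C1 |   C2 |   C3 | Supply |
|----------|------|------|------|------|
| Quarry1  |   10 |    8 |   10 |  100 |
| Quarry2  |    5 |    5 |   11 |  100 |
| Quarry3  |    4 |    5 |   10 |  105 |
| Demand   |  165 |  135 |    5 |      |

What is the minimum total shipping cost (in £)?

A cheapest plan:
  Quarry1–C2: 95 × £8 = £760
  Quarry1–C3: 5 × £10 = £50
  Quarry2–C1: 60 × £5 = £300
  Quarry2–C2: 40 × £5 = £200
  Quarry3–C1: 105 × £4 = £420
Total = 760 + 50 + 300 + 200 + 420 = £1730.

1730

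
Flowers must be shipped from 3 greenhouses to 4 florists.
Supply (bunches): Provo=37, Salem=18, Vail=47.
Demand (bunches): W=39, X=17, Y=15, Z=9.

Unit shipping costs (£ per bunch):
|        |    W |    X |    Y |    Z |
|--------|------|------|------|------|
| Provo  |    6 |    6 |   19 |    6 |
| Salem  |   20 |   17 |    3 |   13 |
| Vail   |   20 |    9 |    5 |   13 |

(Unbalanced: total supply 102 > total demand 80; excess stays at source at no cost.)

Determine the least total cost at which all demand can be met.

577

A cheapest plan:
  Provo->W: 37 × £6 = £222
  Salem->W: 2 × £20 = £40
  Salem->Y: 15 × £3 = £45
  Vail->X: 17 × £9 = £153
  Vail->Z: 9 × £13 = £117
Total = 222 + 40 + 45 + 153 + 117 = £577.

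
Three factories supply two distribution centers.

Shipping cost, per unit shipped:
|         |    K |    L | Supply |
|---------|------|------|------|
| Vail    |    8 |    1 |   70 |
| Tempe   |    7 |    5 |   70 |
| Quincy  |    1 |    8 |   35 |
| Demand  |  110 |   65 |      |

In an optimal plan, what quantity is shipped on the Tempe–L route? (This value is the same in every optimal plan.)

The minimum-cost plan:
  Vail->K: 5 × 8 = 40
  Vail->L: 65 × 1 = 65
  Tempe->K: 70 × 7 = 490
  Quincy->K: 35 × 1 = 35
Total cost = 630.
The route Tempe→L is not used.

0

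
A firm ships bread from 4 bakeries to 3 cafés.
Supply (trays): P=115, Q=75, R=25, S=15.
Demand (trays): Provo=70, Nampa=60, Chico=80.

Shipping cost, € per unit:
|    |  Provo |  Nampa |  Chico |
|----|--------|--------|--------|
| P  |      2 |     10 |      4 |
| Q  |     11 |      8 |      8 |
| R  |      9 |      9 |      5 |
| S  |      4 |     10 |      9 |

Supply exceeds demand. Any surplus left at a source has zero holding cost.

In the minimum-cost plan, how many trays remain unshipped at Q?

Minimum-cost shipments:
  P→Provo: 60 × €2 = €120
  P→Chico: 55 × €4 = €220
  Q→Nampa: 60 × €8 = €480
  R→Chico: 25 × €5 = €125
  S→Provo: 10 × €4 = €40
Total cost = €985.
Q ships 60 of its 75, leaving 15.

15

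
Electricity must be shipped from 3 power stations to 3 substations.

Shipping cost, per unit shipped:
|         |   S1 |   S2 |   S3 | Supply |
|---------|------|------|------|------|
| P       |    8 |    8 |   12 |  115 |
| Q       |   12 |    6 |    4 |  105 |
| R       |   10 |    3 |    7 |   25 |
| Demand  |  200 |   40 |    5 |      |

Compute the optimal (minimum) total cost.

An optimal shipping plan:
  P to S1: 115 MWh
  Q to S1: 85 MWh
  Q to S2: 15 MWh
  Q to S3: 5 MWh
  R to S2: 25 MWh
Total cost = 2125.

2125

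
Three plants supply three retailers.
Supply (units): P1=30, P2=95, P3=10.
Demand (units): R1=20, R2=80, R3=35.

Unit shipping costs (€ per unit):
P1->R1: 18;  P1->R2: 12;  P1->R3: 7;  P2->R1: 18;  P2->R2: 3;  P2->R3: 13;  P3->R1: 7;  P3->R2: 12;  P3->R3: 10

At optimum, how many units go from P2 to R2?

Solving gives:
  P1->R3: 30 × €7 = €210
  P2->R1: 10 × €18 = €180
  P2->R2: 80 × €3 = €240
  P2->R3: 5 × €13 = €65
  P3->R1: 10 × €7 = €70
Total cost = €765.
So P2→R2 carries 80 units.

80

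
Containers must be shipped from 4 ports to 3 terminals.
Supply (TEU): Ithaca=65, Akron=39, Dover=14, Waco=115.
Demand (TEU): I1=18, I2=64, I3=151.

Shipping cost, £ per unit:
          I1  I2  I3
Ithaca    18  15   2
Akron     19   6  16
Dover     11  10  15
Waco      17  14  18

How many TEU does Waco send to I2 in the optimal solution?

Solving gives:
  Ithaca–I3: 65 × £2 = £130
  Akron–I2: 39 × £6 = £234
  Dover–I1: 14 × £11 = £154
  Waco–I1: 4 × £17 = £68
  Waco–I2: 25 × £14 = £350
  Waco–I3: 86 × £18 = £1548
Total cost = £2484.
So Waco→I2 carries 25 TEU.

25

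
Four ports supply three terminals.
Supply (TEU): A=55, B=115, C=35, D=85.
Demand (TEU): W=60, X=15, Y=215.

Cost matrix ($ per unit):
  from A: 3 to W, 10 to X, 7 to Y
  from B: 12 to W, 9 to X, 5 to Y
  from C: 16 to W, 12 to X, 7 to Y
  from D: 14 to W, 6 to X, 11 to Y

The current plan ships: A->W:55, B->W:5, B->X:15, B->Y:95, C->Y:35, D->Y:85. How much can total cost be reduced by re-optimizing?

Current plan cost = 55·3 + 5·12 + 15·9 + 95·5 + 35·7 + 85·11 = $2015.
Optimal plan:
  A->W: 55 × $3 = $165
  B->Y: 115 × $5 = $575
  C->Y: 35 × $7 = $245
  D->W: 5 × $14 = $70
  D->X: 15 × $6 = $90
  D->Y: 65 × $11 = $715
Optimal cost = $1860.
Saving = 2015 − 1860 = $155.

155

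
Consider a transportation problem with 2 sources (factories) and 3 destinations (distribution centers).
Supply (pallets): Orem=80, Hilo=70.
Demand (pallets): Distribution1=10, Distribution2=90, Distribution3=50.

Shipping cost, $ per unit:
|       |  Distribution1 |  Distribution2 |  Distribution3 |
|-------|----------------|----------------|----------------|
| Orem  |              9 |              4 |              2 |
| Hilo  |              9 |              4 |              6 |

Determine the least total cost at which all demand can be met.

550

One minimum-cost allocation:
  Orem→Distribution1: 10 × $9 = $90
  Orem→Distribution2: 20 × $4 = $80
  Orem→Distribution3: 50 × $2 = $100
  Hilo→Distribution2: 70 × $4 = $280
Total = 90 + 80 + 100 + 280 = $550.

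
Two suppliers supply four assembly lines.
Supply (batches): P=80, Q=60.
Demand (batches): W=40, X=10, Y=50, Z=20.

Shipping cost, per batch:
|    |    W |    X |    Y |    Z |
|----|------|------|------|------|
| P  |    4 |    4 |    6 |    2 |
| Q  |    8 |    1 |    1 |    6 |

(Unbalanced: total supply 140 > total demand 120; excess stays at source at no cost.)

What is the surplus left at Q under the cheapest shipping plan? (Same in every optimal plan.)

0

An optimal plan:
  P→W: 40 × 4 = 160
  P→Z: 20 × 2 = 40
  Q→X: 10 × 1 = 10
  Q→Y: 50 × 1 = 50
Total cost = 260.
Q ships 60 of its 60, leaving 0.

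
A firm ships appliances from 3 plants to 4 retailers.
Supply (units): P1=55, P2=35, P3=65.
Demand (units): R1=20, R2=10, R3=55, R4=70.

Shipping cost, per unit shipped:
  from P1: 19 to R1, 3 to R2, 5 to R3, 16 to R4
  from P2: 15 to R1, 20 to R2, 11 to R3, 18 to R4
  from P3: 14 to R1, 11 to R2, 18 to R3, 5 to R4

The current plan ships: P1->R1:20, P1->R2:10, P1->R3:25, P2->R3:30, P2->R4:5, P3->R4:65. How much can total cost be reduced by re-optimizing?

200

Current plan cost = 20·19 + 10·3 + 25·5 + 30·11 + 5·18 + 65·5 = 1280.
Optimal plan:
  P1→R2: 10 × 3 = 30
  P1→R3: 45 × 5 = 225
  P2→R1: 20 × 15 = 300
  P2→R3: 10 × 11 = 110
  P2→R4: 5 × 18 = 90
  P3→R4: 65 × 5 = 325
Optimal cost = 1080.
Saving = 1280 − 1080 = 200.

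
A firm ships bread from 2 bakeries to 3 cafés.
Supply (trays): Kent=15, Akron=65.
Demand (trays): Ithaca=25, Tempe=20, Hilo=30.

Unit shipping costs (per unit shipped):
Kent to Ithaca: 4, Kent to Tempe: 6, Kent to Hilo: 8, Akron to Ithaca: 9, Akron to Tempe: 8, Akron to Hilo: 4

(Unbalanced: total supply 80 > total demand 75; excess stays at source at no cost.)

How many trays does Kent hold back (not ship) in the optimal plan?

0

An optimal plan:
  Kent–Ithaca: 15 × 4 = 60
  Akron–Ithaca: 10 × 9 = 90
  Akron–Tempe: 20 × 8 = 160
  Akron–Hilo: 30 × 4 = 120
Total cost = 430.
Kent ships 15 of its 15, leaving 0.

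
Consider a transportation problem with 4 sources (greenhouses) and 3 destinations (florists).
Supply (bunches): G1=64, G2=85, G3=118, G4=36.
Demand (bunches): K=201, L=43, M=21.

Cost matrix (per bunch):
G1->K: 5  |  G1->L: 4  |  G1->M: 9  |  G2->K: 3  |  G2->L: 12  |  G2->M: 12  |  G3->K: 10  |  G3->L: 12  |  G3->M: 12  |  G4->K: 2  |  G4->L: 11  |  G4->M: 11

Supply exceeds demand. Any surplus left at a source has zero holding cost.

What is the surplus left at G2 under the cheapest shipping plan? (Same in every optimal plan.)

An optimal plan:
  G1->K: 21 × 5 = 105
  G1->L: 43 × 4 = 172
  G2->K: 85 × 3 = 255
  G3->K: 59 × 10 = 590
  G3->M: 21 × 12 = 252
  G4->K: 36 × 2 = 72
Total cost = 1446.
G2 ships 85 of its 85, leaving 0.

0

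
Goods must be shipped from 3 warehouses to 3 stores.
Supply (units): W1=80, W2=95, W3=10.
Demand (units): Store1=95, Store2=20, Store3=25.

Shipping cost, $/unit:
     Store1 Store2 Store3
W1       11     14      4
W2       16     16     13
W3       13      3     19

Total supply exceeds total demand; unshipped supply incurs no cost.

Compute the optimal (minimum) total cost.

An optimal shipping plan:
  W1 to Store1: 55 × $11 = $605
  W1 to Store3: 25 × $4 = $100
  W2 to Store1: 40 × $16 = $640
  W2 to Store2: 10 × $16 = $160
  W3 to Store2: 10 × $3 = $30
Total = 605 + 100 + 640 + 160 + 30 = $1535.

1535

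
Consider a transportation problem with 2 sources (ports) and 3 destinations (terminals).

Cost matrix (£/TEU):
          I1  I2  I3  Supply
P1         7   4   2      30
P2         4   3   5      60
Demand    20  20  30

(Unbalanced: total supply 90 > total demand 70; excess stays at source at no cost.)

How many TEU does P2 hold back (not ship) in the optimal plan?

An optimal plan:
  P1->I3: 30 × £2 = £60
  P2->I1: 20 × £4 = £80
  P2->I2: 20 × £3 = £60
Total cost = £200.
P2 ships 40 of its 60, leaving 20.

20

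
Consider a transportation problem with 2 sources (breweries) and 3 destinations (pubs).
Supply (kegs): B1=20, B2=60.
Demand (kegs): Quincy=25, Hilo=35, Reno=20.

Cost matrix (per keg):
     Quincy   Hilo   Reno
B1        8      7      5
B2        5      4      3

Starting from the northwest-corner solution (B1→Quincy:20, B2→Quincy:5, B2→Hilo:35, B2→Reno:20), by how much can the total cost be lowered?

20

Current plan cost = 20·8 + 5·5 + 35·4 + 20·3 = 385.
Optimal plan:
  B1->Reno: 20 × 5 = 100
  B2->Quincy: 25 × 5 = 125
  B2->Hilo: 35 × 4 = 140
Optimal cost = 365.
Saving = 385 − 365 = 20.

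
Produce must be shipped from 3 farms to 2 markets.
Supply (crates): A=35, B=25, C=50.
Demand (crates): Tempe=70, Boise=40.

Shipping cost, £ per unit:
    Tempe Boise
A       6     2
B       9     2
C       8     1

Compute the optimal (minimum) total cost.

A cheapest plan:
  A->Tempe: 35 × £6 = £210
  B->Tempe: 25 × £9 = £225
  C->Tempe: 10 × £8 = £80
  C->Boise: 40 × £1 = £40
Total = 210 + 225 + 80 + 40 = £555.
(Supply check: A ships 35; B ships 25; C ships 50.)

555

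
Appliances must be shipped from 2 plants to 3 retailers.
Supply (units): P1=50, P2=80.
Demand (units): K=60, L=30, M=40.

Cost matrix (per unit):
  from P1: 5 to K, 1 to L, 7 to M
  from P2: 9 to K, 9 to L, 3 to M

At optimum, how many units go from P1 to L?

Optimal shipments:
  P1→K: 20 × 5 = 100
  P1→L: 30 × 1 = 30
  P2→K: 40 × 9 = 360
  P2→M: 40 × 3 = 120
Total cost = 610.
So P1→L carries 30 units.

30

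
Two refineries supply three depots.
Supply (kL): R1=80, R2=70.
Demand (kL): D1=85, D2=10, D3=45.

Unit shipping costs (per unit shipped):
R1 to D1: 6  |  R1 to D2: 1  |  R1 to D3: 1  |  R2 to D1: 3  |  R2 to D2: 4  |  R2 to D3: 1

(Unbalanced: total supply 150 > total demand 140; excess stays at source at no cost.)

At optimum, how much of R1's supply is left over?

An optimal plan:
  R1 to D1: 15 × 6 = 90
  R1 to D2: 10 × 1 = 10
  R1 to D3: 45 × 1 = 45
  R2 to D1: 70 × 3 = 210
Total cost = 355.
R1 ships 70 of its 80, leaving 10.

10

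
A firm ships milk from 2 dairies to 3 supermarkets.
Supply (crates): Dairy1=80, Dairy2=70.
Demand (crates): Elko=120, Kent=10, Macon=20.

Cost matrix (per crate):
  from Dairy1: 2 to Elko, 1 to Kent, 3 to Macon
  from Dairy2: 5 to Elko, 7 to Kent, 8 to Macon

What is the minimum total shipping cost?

520

A cheapest plan:
  Dairy1->Elko: 50 × 2 = 100
  Dairy1->Kent: 10 × 1 = 10
  Dairy1->Macon: 20 × 3 = 60
  Dairy2->Elko: 70 × 5 = 350
Total = 100 + 10 + 60 + 350 = 520.
(Supply check: Dairy1 ships 80; Dairy2 ships 70.)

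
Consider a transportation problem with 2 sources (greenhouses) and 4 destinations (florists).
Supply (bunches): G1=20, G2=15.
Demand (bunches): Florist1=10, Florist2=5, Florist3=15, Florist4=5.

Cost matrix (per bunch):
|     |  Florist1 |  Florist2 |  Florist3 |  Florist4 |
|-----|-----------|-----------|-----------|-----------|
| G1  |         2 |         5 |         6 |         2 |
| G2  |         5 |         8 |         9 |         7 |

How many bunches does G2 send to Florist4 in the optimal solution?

0

Solving gives:
  G1→Florist1: 10 × 2 = 20
  G1→Florist2: 5 × 5 = 25
  G1→Florist4: 5 × 2 = 10
  G2→Florist3: 15 × 9 = 135
Total cost = 190.
The route G2→Florist4 is not used.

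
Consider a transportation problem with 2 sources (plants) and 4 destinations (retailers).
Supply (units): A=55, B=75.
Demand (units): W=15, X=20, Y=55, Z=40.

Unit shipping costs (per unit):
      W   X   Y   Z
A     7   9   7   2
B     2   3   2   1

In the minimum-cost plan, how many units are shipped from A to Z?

Solving gives:
  A→W: 15 × 7 = 105
  A→Z: 40 × 2 = 80
  B→X: 20 × 3 = 60
  B→Y: 55 × 2 = 110
Total cost = 355.
So A→Z carries 40 units.

40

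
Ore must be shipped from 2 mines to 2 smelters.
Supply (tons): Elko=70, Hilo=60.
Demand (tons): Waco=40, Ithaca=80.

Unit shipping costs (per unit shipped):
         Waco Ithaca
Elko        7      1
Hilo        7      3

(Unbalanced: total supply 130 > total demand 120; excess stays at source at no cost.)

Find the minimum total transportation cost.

380

Optimal allocation:
  Elko to Ithaca: 70 × 1 = 70
  Hilo to Waco: 40 × 7 = 280
  Hilo to Ithaca: 10 × 3 = 30
Total = 70 + 280 + 30 = 380.
(Supply check: Elko ships 70; Hilo ships 50.)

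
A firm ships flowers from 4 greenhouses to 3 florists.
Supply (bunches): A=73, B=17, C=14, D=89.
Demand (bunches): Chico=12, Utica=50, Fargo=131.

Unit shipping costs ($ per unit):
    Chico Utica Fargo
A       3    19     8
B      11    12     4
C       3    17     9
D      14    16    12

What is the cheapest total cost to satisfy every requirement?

1974

An optimal shipping plan:
  A→Fargo: 73 × $8 = $584
  B→Fargo: 17 × $4 = $68
  C→Chico: 12 × $3 = $36
  C→Fargo: 2 × $9 = $18
  D→Utica: 50 × $16 = $800
  D→Fargo: 39 × $12 = $468
Total = 584 + 68 + 36 + 18 + 800 + 468 = $1974.
(Supply check: A ships 73; B ships 17; C ships 14; D ships 89.)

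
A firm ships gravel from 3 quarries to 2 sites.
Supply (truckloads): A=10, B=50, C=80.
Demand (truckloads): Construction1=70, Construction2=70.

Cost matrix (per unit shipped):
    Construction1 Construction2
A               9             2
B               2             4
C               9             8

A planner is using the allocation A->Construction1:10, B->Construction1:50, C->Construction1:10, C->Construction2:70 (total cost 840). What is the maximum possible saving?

60

Current plan cost = 10·9 + 50·2 + 10·9 + 70·8 = 840.
Optimal plan:
  A->Construction2: 10 × 2 = 20
  B->Construction1: 50 × 2 = 100
  C->Construction1: 20 × 9 = 180
  C->Construction2: 60 × 8 = 480
Optimal cost = 780.
Saving = 840 − 780 = 60.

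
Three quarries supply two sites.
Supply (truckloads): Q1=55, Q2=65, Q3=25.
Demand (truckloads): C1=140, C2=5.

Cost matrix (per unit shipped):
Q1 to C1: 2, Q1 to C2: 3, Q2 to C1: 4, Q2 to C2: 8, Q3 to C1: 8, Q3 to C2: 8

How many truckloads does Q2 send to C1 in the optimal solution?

65

Solving gives:
  Q1→C1: 55 × 2 = 110
  Q2→C1: 65 × 4 = 260
  Q3→C1: 20 × 8 = 160
  Q3→C2: 5 × 8 = 40
Total cost = 570.
So Q2→C1 carries 65 truckloads.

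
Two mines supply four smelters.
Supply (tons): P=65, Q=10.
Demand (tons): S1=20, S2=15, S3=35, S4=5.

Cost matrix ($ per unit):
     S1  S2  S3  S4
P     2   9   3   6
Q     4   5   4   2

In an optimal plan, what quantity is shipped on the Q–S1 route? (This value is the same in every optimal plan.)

Optimal shipments:
  P–S1: 20 × $2 = $40
  P–S2: 5 × $9 = $45
  P–S3: 35 × $3 = $105
  P–S4: 5 × $6 = $30
  Q–S2: 10 × $5 = $50
Total cost = $270.
The route Q→S1 is not used.

0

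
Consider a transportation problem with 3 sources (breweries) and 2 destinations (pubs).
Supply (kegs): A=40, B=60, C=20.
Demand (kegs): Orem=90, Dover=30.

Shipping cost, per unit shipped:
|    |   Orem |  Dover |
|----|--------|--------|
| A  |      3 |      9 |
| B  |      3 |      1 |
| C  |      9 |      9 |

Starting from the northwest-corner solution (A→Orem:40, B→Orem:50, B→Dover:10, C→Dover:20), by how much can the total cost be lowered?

40

Current plan cost = 40·3 + 50·3 + 10·1 + 20·9 = 460.
Optimal plan:
  A->Orem: 40 kegs
  B->Orem: 30 kegs
  B->Dover: 30 kegs
  C->Orem: 20 kegs
Optimal cost = 420.
Saving = 460 − 420 = 40.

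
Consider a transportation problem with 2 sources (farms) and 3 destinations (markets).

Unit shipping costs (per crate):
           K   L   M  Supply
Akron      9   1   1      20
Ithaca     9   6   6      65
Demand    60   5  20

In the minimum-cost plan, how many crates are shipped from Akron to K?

0

Solving gives:
  Akron to L: 5 crates
  Akron to M: 15 crates
  Ithaca to K: 60 crates
  Ithaca to M: 5 crates
Total cost = 590.
The route Akron→K is not used.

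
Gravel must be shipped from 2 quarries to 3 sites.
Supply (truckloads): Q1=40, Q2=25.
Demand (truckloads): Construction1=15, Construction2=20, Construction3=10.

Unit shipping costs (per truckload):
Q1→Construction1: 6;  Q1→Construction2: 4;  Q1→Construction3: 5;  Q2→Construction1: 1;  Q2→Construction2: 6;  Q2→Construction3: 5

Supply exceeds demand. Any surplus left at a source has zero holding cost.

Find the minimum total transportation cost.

An optimal shipping plan:
  Q1–Construction2: 20 × 4 = 80
  Q1–Construction3: 10 × 5 = 50
  Q2–Construction1: 15 × 1 = 15
Total = 80 + 50 + 15 = 145.

145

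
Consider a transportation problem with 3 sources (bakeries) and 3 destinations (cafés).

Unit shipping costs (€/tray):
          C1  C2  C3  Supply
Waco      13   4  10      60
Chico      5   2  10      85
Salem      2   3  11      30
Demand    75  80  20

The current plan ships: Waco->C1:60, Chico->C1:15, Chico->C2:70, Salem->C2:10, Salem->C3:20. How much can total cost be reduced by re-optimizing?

520

Current plan cost = 60·13 + 15·5 + 70·2 + 10·3 + 20·11 = €1245.
Optimal plan:
  Waco to C2: 40 trays
  Waco to C3: 20 trays
  Chico to C1: 45 trays
  Chico to C2: 40 trays
  Salem to C1: 30 trays
Optimal cost = €725.
Saving = 1245 − 725 = €520.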